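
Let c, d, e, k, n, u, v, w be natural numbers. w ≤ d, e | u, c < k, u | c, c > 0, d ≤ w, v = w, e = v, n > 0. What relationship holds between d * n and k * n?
d * n < k * n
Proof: w ≤ d and d ≤ w, thus w = d. Since v = w, v = d. e = v and e | u, so v | u. u | c, so v | c. Because c > 0, v ≤ c. c < k, so v < k. Since v = d, d < k. Since n > 0, d * n < k * n.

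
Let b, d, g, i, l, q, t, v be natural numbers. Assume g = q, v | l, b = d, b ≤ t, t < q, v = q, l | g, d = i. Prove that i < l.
Because v = q and v | l, q | l. g = q and l | g, so l | q. From q | l, q = l. b = d and d = i, therefore b = i. b ≤ t, so i ≤ t. Since t < q, i < q. q = l, so i < l.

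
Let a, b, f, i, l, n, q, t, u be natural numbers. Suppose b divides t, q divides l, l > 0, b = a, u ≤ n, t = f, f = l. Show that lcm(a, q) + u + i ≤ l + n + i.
t = f and b divides t, hence b divides f. Since b = a, a divides f. Since f = l, a divides l. Since q divides l, lcm(a, q) divides l. Since l > 0, lcm(a, q) ≤ l. u ≤ n, therefore u + i ≤ n + i. lcm(a, q) ≤ l, so lcm(a, q) + u + i ≤ l + n + i.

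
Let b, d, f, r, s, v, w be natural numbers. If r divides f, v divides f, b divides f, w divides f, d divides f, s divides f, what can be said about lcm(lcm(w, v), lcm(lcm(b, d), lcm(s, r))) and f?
lcm(lcm(w, v), lcm(lcm(b, d), lcm(s, r))) divides f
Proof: w divides f and v divides f, hence lcm(w, v) divides f. b divides f and d divides f, so lcm(b, d) divides f. Because s divides f and r divides f, lcm(s, r) divides f. Since lcm(b, d) divides f, lcm(lcm(b, d), lcm(s, r)) divides f. Since lcm(w, v) divides f, lcm(lcm(w, v), lcm(lcm(b, d), lcm(s, r))) divides f.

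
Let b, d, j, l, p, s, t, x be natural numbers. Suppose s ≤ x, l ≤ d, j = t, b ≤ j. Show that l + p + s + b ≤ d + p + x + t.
l ≤ d, therefore l + p ≤ d + p. Since s ≤ x, l + p + s ≤ d + p + x. From j = t and b ≤ j, b ≤ t. Since l + p + s ≤ d + p + x, l + p + s + b ≤ d + p + x + t.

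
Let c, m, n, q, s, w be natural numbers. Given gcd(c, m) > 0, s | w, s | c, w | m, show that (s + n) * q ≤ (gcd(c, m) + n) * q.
Since s | w and w | m, s | m. s | c, so s | gcd(c, m). gcd(c, m) > 0, so s ≤ gcd(c, m). Then s + n ≤ gcd(c, m) + n. Then (s + n) * q ≤ (gcd(c, m) + n) * q.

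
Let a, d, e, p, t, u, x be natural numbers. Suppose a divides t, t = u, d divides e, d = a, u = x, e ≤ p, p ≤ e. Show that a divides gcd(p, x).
e ≤ p and p ≤ e, therefore e = p. From d = a and d divides e, a divides e. Since e = p, a divides p. t = u and u = x, therefore t = x. Because a divides t, a divides x. Since a divides p, a divides gcd(p, x).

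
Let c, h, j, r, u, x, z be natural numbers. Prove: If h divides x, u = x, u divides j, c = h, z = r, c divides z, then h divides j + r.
Since u = x and u divides j, x divides j. Since h divides x, h divides j. z = r and c divides z, so c divides r. c = h, so h divides r. Since h divides j, h divides j + r.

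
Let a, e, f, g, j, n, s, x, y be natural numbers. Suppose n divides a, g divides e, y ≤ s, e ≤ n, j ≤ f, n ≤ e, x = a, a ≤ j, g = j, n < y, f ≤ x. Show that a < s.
x = a and f ≤ x, thus f ≤ a. Because j ≤ f, j ≤ a. a ≤ j, so j = a. Since g = j, g = a. e ≤ n and n ≤ e, hence e = n. g divides e, so g divides n. Since g = a, a divides n. Since n divides a, n = a. n < y and y ≤ s, therefore n < s. n = a, so a < s.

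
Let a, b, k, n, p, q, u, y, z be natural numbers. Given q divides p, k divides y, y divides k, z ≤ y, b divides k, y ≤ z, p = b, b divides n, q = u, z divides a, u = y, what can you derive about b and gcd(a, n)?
b divides gcd(a, n)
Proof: q = u and u = y, therefore q = y. p = b and q divides p, hence q divides b. q = y, so y divides b. Because k divides y and y divides k, k = y. Since b divides k, b divides y. y divides b, so y = b. From z ≤ y and y ≤ z, z = y. From z divides a, y divides a. y = b, so b divides a. Because b divides n, b divides gcd(a, n).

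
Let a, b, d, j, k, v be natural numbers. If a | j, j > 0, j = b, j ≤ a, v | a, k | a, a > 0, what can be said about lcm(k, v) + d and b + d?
lcm(k, v) + d ≤ b + d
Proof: a | j and j > 0, thus a ≤ j. j ≤ a, so a = j. j = b, so a = b. k | a and v | a, hence lcm(k, v) | a. Because a > 0, lcm(k, v) ≤ a. a = b, so lcm(k, v) ≤ b. Then lcm(k, v) + d ≤ b + d.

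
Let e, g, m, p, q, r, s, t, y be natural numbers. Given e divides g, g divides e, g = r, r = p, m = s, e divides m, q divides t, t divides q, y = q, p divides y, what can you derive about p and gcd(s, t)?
p divides gcd(s, t)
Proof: e divides g and g divides e, therefore e = g. From g = r, e = r. r = p, so e = p. m = s and e divides m, hence e divides s. e = p, so p divides s. Since q divides t and t divides q, q = t. Since y = q and p divides y, p divides q. Since q = t, p divides t. Since p divides s, p divides gcd(s, t).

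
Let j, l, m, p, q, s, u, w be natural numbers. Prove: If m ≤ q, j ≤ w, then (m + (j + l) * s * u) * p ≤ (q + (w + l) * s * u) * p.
Since j ≤ w, j + l ≤ w + l. Then (j + l) * s ≤ (w + l) * s. Then (j + l) * s * u ≤ (w + l) * s * u. Since m ≤ q, m + (j + l) * s * u ≤ q + (w + l) * s * u. Then (m + (j + l) * s * u) * p ≤ (q + (w + l) * s * u) * p.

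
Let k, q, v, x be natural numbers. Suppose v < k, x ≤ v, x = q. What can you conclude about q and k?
q < k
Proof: Since x = q and x ≤ v, q ≤ v. Since v < k, q < k.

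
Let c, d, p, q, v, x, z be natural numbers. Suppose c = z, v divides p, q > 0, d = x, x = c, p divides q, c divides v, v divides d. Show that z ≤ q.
Since d = x and v divides d, v divides x. Since x = c, v divides c. Since c divides v, v = c. v divides p and p divides q, thus v divides q. Since v = c, c divides q. q > 0, so c ≤ q. c = z, so z ≤ q.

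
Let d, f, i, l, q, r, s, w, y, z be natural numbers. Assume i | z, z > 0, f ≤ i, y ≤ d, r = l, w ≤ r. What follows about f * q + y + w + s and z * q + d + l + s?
f * q + y + w + s ≤ z * q + d + l + s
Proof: i | z and z > 0, hence i ≤ z. f ≤ i, so f ≤ z. Then f * q ≤ z * q. r = l and w ≤ r, hence w ≤ l. Because y ≤ d, y + w ≤ d + l. Then y + w + s ≤ d + l + s. f * q ≤ z * q, so f * q + y + w + s ≤ z * q + d + l + s.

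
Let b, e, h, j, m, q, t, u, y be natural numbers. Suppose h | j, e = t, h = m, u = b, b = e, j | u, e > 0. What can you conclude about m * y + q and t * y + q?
m * y + q ≤ t * y + q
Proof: u = b and b = e, thus u = e. From h | j and j | u, h | u. u = e, so h | e. Since e > 0, h ≤ e. h = m, so m ≤ e. Since e = t, m ≤ t. Then m * y ≤ t * y. Then m * y + q ≤ t * y + q.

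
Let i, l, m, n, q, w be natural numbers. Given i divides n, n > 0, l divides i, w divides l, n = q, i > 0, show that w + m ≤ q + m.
Because w divides l and l divides i, w divides i. i > 0, so w ≤ i. i divides n and n > 0, so i ≤ n. Since w ≤ i, w ≤ n. Since n = q, w ≤ q. Then w + m ≤ q + m.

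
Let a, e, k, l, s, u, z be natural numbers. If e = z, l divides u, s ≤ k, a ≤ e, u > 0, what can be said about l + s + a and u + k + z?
l + s + a ≤ u + k + z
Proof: l divides u and u > 0, so l ≤ u. Since s ≤ k, l + s ≤ u + k. Because e = z and a ≤ e, a ≤ z. Because l + s ≤ u + k, l + s + a ≤ u + k + z.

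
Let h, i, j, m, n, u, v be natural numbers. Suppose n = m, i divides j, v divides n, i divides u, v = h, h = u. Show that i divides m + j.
Because v = h and h = u, v = u. From v divides n, u divides n. Since n = m, u divides m. i divides u, so i divides m. Since i divides j, i divides m + j.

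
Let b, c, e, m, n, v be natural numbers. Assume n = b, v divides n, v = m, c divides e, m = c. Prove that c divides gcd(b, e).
v = m and v divides n, thus m divides n. Since n = b, m divides b. m = c, so c divides b. c divides e, so c divides gcd(b, e).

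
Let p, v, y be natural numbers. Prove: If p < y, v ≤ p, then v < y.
Because v ≤ p and p < y, by transitivity, v < y.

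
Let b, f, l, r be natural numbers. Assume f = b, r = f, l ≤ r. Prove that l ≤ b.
From r = f and f = b, r = b. l ≤ r, so l ≤ b.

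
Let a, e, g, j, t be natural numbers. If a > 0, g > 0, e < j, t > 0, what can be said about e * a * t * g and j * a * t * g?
e * a * t * g < j * a * t * g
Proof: Because e < j and a > 0, by multiplying by a positive, e * a < j * a. Since t > 0, by multiplying by a positive, e * a * t < j * a * t. Using g > 0, by multiplying by a positive, e * a * t * g < j * a * t * g.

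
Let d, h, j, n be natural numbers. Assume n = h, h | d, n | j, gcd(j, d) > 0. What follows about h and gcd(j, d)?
h ≤ gcd(j, d)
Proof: Because n = h and n | j, h | j. Because h | d, h | gcd(j, d). Since gcd(j, d) > 0, h ≤ gcd(j, d).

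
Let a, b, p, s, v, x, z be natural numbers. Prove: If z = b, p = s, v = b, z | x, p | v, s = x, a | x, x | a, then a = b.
a | x and x | a, thus a = x. Because p = s and s = x, p = x. p | v, so x | v. v = b, so x | b. z = b and z | x, therefore b | x. Since x | b, x = b. a = x, so a = b.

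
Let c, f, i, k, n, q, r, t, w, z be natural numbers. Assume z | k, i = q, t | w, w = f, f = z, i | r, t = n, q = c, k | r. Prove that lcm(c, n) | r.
i = q and q = c, hence i = c. i | r, so c | r. w = f and t | w, thus t | f. Since f = z, t | z. Since z | k, t | k. Since k | r, t | r. t = n, so n | r. Since c | r, lcm(c, n) | r.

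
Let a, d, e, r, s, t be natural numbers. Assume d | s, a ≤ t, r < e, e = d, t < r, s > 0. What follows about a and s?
a < s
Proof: a ≤ t and t < r, therefore a < r. Since e = d and r < e, r < d. d | s and s > 0, hence d ≤ s. Since r < d, r < s. a < r, so a < s.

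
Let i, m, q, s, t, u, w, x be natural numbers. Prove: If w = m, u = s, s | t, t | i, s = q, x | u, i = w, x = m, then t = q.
i = w and w = m, so i = m. t | i, so t | m. x = m and x | u, thus m | u. Since u = s, m | s. Since t | m, t | s. Since s | t, t = s. Since s = q, t = q.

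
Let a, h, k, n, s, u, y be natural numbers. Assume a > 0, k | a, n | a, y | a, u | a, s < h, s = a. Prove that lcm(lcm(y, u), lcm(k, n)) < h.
Since y | a and u | a, lcm(y, u) | a. k | a and n | a, therefore lcm(k, n) | a. lcm(y, u) | a, so lcm(lcm(y, u), lcm(k, n)) | a. Because a > 0, lcm(lcm(y, u), lcm(k, n)) ≤ a. s = a and s < h, therefore a < h. Because lcm(lcm(y, u), lcm(k, n)) ≤ a, lcm(lcm(y, u), lcm(k, n)) < h.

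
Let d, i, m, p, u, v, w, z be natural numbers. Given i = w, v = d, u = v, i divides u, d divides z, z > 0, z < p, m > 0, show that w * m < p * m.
From u = v and i divides u, i divides v. v = d, so i divides d. d divides z, so i divides z. Since z > 0, i ≤ z. Since z < p, i < p. i = w, so w < p. Since m > 0, by multiplying by a positive, w * m < p * m.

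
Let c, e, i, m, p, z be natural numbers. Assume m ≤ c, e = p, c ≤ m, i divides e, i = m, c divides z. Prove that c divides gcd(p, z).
From m ≤ c and c ≤ m, m = c. i = m and i divides e, therefore m divides e. From m = c, c divides e. Since e = p, c divides p. Since c divides z, c divides gcd(p, z).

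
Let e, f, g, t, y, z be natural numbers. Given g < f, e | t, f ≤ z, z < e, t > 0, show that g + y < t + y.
From f ≤ z and z < e, f < e. Since g < f, g < e. e | t and t > 0, so e ≤ t. Because g < e, g < t. Then g + y < t + y.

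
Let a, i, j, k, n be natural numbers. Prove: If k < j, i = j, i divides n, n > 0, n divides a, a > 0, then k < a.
Since i divides n and n > 0, i ≤ n. i = j, so j ≤ n. n divides a and a > 0, so n ≤ a. From j ≤ n, j ≤ a. From k < j, k < a.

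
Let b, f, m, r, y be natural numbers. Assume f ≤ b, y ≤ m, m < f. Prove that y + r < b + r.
Since m < f and f ≤ b, m < b. y ≤ m, so y < b. Then y + r < b + r.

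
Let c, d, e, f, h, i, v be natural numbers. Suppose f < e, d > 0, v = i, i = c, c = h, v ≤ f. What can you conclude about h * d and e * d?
h * d < e * d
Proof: Since v = i and i = c, v = c. c = h, so v = h. From v ≤ f and f < e, v < e. v = h, so h < e. Since d > 0, h * d < e * d.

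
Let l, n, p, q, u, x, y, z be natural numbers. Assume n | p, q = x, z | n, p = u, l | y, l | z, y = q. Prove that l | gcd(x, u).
y = q and l | y, hence l | q. Since q = x, l | x. l | z and z | n, therefore l | n. From p = u and n | p, n | u. From l | n, l | u. Since l | x, l | gcd(x, u).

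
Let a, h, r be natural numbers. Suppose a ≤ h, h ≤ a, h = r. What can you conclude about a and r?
a = r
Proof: a ≤ h and h ≤ a, hence a = h. h = r, so a = r.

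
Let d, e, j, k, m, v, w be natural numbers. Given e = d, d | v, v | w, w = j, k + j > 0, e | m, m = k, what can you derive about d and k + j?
d ≤ k + j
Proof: m = k and e | m, therefore e | k. e = d, so d | k. w = j and v | w, so v | j. Since d | v, d | j. Since d | k, d | k + j. Because k + j > 0, d ≤ k + j.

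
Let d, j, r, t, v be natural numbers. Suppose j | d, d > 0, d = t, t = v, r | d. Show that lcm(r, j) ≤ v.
From d = t and t = v, d = v. r | d and j | d, hence lcm(r, j) | d. Because d > 0, lcm(r, j) ≤ d. d = v, so lcm(r, j) ≤ v.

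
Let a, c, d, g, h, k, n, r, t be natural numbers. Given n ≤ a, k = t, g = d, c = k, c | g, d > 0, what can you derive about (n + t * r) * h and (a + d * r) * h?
(n + t * r) * h ≤ (a + d * r) * h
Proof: Since c = k and k = t, c = t. c | g, so t | g. Since g = d, t | d. Since d > 0, t ≤ d. Then t * r ≤ d * r. Since n ≤ a, n + t * r ≤ a + d * r. Then (n + t * r) * h ≤ (a + d * r) * h.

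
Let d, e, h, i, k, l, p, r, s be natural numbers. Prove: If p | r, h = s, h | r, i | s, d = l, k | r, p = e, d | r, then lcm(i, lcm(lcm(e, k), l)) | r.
h = s and h | r, thus s | r. i | s, so i | r. p = e and p | r, therefore e | r. k | r, so lcm(e, k) | r. d = l and d | r, hence l | r. lcm(e, k) | r, so lcm(lcm(e, k), l) | r. i | r, so lcm(i, lcm(lcm(e, k), l)) | r.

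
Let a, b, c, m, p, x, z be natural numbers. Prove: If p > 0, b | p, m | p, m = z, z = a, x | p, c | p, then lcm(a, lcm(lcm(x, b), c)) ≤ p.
Since m = z and z = a, m = a. Since m | p, a | p. Since x | p and b | p, lcm(x, b) | p. From c | p, lcm(lcm(x, b), c) | p. Since a | p, lcm(a, lcm(lcm(x, b), c)) | p. Since p > 0, lcm(a, lcm(lcm(x, b), c)) ≤ p.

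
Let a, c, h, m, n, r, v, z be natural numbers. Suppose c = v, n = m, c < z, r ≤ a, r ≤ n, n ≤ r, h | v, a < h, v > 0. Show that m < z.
r ≤ n and n ≤ r, hence r = n. Because n = m, r = m. Because h | v and v > 0, h ≤ v. a < h, so a < v. Since r ≤ a, r < v. c = v and c < z, hence v < z. r < v, so r < z. r = m, so m < z.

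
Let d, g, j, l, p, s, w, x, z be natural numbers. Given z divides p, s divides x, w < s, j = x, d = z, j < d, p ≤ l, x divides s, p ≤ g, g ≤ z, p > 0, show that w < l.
Because x divides s and s divides x, x = s. j = x, so j = s. Since d = z and j < d, j < z. Since j = s, s < z. w < s, so w < z. p ≤ g and g ≤ z, hence p ≤ z. z divides p and p > 0, so z ≤ p. Since p ≤ z, p = z. p ≤ l, so z ≤ l. Since w < z, w < l.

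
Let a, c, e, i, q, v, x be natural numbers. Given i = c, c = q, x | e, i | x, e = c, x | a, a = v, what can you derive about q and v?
q | v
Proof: e = c and x | e, so x | c. i = c and i | x, thus c | x. x | c, so x = c. Because c = q, x = q. Because a = v and x | a, x | v. Since x = q, q | v.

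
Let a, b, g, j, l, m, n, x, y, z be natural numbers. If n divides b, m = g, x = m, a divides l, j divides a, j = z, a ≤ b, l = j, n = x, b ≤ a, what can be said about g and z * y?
g divides z * y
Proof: Since l = j and a divides l, a divides j. From j divides a, a = j. Since j = z, a = z. Because b ≤ a and a ≤ b, b = a. From n = x and x = m, n = m. Since n divides b, m divides b. b = a, so m divides a. m = g, so g divides a. Since a = z, g divides z. Then g divides z * y.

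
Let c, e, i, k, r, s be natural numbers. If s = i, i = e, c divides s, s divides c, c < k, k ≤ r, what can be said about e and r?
e < r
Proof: s = i and i = e, therefore s = e. c divides s and s divides c, so c = s. Since c < k, s < k. Since k ≤ r, s < r. s = e, so e < r.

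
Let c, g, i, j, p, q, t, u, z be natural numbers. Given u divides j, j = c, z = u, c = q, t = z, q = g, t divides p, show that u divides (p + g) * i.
t = z and t divides p, hence z divides p. Since z = u, u divides p. c = q and q = g, thus c = g. j = c and u divides j, thus u divides c. Since c = g, u divides g. u divides p, so u divides p + g. Then u divides (p + g) * i.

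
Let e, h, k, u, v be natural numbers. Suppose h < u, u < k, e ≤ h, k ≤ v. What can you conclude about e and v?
e < v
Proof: e ≤ h and h < u, hence e < u. u < k and k ≤ v, so u < v. e < u, so e < v.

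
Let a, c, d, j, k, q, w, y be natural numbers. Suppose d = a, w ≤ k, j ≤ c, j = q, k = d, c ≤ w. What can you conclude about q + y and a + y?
q + y ≤ a + y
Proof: From k = d and d = a, k = a. Because j ≤ c and c ≤ w, j ≤ w. w ≤ k, so j ≤ k. Since j = q, q ≤ k. k = a, so q ≤ a. Then q + y ≤ a + y.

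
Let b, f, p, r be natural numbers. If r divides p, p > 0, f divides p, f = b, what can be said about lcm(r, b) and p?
lcm(r, b) ≤ p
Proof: From f = b and f divides p, b divides p. Since r divides p, lcm(r, b) divides p. Since p > 0, lcm(r, b) ≤ p.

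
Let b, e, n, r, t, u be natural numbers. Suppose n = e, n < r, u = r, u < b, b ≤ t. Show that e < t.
From u = r and u < b, r < b. From n < r, n < b. From b ≤ t, n < t. Since n = e, e < t.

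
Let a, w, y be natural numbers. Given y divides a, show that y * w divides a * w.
Because y divides a, by multiplying both sides, y * w divides a * w.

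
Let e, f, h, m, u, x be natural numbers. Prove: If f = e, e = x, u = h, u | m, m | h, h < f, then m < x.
f = e and e = x, thus f = x. u = h and u | m, therefore h | m. Since m | h, h = m. h < f, so m < f. f = x, so m < x.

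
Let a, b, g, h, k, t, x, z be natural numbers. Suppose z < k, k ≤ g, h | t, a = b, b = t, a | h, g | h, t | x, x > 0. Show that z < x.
z < k and k ≤ g, hence z < g. a = b and b = t, thus a = t. From a | h, t | h. h | t, so h = t. g | h, so g | t. Because t | x, g | x. x > 0, so g ≤ x. Since z < g, z < x.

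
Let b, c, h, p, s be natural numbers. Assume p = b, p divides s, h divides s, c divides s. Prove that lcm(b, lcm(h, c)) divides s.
p = b and p divides s, hence b divides s. Because h divides s and c divides s, lcm(h, c) divides s. Since b divides s, lcm(b, lcm(h, c)) divides s.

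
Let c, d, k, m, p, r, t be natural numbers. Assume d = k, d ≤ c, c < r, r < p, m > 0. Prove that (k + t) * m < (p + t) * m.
c < r and r < p, hence c < p. Since d ≤ c, d < p. Since d = k, k < p. Then k + t < p + t. m > 0, so (k + t) * m < (p + t) * m.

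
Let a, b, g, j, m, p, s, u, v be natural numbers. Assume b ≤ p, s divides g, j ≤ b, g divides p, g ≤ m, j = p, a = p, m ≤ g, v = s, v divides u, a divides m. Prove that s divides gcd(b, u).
From m ≤ g and g ≤ m, m = g. a = p and a divides m, so p divides m. Since m = g, p divides g. Since g divides p, g = p. j = p and j ≤ b, thus p ≤ b. Since b ≤ p, p = b. Since g = p, g = b. s divides g, so s divides b. v = s and v divides u, hence s divides u. s divides b, so s divides gcd(b, u).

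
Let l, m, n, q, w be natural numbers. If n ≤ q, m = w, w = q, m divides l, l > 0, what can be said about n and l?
n ≤ l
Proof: Since m divides l and l > 0, m ≤ l. m = w, so w ≤ l. w = q, so q ≤ l. Because n ≤ q, n ≤ l.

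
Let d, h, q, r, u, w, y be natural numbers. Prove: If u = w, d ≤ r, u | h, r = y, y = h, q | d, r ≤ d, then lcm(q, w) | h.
d ≤ r and r ≤ d, so d = r. Since r = y, d = y. y = h, so d = h. q | d, so q | h. u = w and u | h, hence w | h. From q | h, lcm(q, w) | h.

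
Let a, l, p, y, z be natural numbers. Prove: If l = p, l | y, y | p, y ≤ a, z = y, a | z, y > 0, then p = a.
l = p and l | y, thus p | y. Since y | p, p = y. From z = y and a | z, a | y. y > 0, so a ≤ y. Since y ≤ a, y = a. p = y, so p = a.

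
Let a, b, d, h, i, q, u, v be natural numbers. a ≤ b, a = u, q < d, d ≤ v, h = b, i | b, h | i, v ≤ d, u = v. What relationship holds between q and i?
q < i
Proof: Since v ≤ d and d ≤ v, v = d. u = v, so u = d. h = b and h | i, hence b | i. i | b, so b = i. a = u and a ≤ b, so u ≤ b. Since b = i, u ≤ i. Since u = d, d ≤ i. q < d, so q < i.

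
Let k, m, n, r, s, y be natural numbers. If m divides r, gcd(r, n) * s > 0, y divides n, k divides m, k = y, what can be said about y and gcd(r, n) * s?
y ≤ gcd(r, n) * s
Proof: k = y and k divides m, so y divides m. Since m divides r, y divides r. Since y divides n, y divides gcd(r, n). Then y divides gcd(r, n) * s. Since gcd(r, n) * s > 0, y ≤ gcd(r, n) * s.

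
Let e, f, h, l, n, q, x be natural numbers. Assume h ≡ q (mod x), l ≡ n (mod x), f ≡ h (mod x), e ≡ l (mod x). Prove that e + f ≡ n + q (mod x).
e ≡ l (mod x) and l ≡ n (mod x), therefore e ≡ n (mod x). Since f ≡ h (mod x) and h ≡ q (mod x), f ≡ q (mod x). From e ≡ n (mod x), by adding congruences, e + f ≡ n + q (mod x).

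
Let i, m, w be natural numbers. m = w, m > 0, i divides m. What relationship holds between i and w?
i ≤ w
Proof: i divides m and m > 0, so i ≤ m. m = w, so i ≤ w.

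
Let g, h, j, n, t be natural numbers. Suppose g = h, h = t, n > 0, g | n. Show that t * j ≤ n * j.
Because g = h and h = t, g = t. Because g | n and n > 0, g ≤ n. From g = t, t ≤ n. Then t * j ≤ n * j.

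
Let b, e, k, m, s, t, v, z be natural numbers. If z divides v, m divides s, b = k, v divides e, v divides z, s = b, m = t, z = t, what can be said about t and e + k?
t divides e + k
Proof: v divides z and z divides v, therefore v = z. z = t, so v = t. Since v divides e, t divides e. Since s = b and m divides s, m divides b. m = t, so t divides b. Since b = k, t divides k. Since t divides e, t divides e + k.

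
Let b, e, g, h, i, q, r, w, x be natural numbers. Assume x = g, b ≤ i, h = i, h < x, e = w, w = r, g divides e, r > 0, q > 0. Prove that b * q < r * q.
Because h = i and h < x, i < x. Since b ≤ i, b < x. x = g, so b < g. e = w and w = r, so e = r. g divides e, so g divides r. r > 0, so g ≤ r. Since b < g, b < r. Combining with q > 0, by multiplying by a positive, b * q < r * q.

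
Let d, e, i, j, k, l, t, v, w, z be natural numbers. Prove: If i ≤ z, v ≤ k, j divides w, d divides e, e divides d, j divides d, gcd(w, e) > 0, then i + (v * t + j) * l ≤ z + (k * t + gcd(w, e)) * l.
v ≤ k. By multiplying by a non-negative, v * t ≤ k * t. From d divides e and e divides d, d = e. j divides d, so j divides e. Since j divides w, j divides gcd(w, e). Since gcd(w, e) > 0, j ≤ gcd(w, e). v * t ≤ k * t, so v * t + j ≤ k * t + gcd(w, e). By multiplying by a non-negative, (v * t + j) * l ≤ (k * t + gcd(w, e)) * l. Because i ≤ z, i + (v * t + j) * l ≤ z + (k * t + gcd(w, e)) * l.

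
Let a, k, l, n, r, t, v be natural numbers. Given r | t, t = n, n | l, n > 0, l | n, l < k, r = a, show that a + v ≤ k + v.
r = a and r | t, so a | t. t = n, so a | n. From n > 0, a ≤ n. From l | n and n | l, l = n. Since l < k, n < k. Since a ≤ n, a < k. Then a + v < k + v. Then a + v ≤ k + v.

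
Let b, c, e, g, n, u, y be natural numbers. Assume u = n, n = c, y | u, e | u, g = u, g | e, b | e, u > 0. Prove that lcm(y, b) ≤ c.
Because u = n and n = c, u = c. g = u and g | e, hence u | e. e | u, so e = u. b | e, so b | u. y | u, so lcm(y, b) | u. Since u > 0, lcm(y, b) ≤ u. Since u = c, lcm(y, b) ≤ c.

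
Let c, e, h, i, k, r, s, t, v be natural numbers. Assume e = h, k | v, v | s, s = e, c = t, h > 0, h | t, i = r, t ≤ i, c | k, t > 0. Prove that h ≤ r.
Because s = e and v | s, v | e. Since k | v, k | e. From c | k, c | e. Since e = h, c | h. c = t, so t | h. h > 0, so t ≤ h. h | t and t > 0, therefore h ≤ t. t ≤ h, so t = h. i = r and t ≤ i, so t ≤ r. t = h, so h ≤ r.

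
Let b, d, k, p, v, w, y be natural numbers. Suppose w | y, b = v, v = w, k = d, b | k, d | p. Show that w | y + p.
b = v and v = w, therefore b = w. From k = d and b | k, b | d. d | p, so b | p. Since b = w, w | p. Since w | y, w | y + p.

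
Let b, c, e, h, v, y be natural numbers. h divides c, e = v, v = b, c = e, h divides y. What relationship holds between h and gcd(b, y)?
h divides gcd(b, y)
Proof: c = e and e = v, thus c = v. Since v = b, c = b. Since h divides c, h divides b. Because h divides y, h divides gcd(b, y).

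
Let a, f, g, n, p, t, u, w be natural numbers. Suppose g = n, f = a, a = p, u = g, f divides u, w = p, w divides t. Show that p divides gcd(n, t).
f = a and a = p, so f = p. Since u = g and f divides u, f divides g. f = p, so p divides g. g = n, so p divides n. From w = p and w divides t, p divides t. Since p divides n, p divides gcd(n, t).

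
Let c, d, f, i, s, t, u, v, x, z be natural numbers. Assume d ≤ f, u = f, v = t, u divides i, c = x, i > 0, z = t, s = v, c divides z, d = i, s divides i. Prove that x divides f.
Because c = x and c divides z, x divides z. z = t, so x divides t. d = i and d ≤ f, hence i ≤ f. Since u divides i and i > 0, u ≤ i. Since u = f, f ≤ i. Since i ≤ f, i = f. Because s = v and v = t, s = t. From s divides i, t divides i. Since i = f, t divides f. Since x divides t, x divides f.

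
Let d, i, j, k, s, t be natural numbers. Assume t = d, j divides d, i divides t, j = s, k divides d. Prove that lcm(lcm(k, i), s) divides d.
Since t = d and i divides t, i divides d. Since k divides d, lcm(k, i) divides d. Since j = s and j divides d, s divides d. Since lcm(k, i) divides d, lcm(lcm(k, i), s) divides d.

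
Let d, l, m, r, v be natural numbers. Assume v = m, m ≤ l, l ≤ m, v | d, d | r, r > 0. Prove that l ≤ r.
Since m ≤ l and l ≤ m, m = l. v = m, so v = l. v | d and d | r, hence v | r. Since r > 0, v ≤ r. Since v = l, l ≤ r.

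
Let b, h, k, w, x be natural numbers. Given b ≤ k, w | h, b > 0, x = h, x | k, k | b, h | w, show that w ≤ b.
h | w and w | h, so h = w. x = h, so x = w. k | b and b > 0, therefore k ≤ b. b ≤ k, so k = b. x | k, so x | b. b > 0, so x ≤ b. x = w, so w ≤ b.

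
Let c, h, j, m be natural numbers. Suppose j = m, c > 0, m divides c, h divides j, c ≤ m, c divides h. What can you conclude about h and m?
h = m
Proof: Since j = m and h divides j, h divides m. Since m divides c and c > 0, m ≤ c. c ≤ m, so c = m. Since c divides h, m divides h. From h divides m, h = m.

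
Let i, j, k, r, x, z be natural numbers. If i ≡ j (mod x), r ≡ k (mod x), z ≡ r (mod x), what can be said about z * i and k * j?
z * i ≡ k * j (mod x)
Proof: Because z ≡ r (mod x) and r ≡ k (mod x), z ≡ k (mod x). Because i ≡ j (mod x), by multiplying congruences, z * i ≡ k * j (mod x).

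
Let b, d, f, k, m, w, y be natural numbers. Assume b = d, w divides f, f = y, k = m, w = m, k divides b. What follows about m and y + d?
m divides y + d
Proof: f = y and w divides f, therefore w divides y. w = m, so m divides y. Because k = m and k divides b, m divides b. Since b = d, m divides d. m divides y, so m divides y + d.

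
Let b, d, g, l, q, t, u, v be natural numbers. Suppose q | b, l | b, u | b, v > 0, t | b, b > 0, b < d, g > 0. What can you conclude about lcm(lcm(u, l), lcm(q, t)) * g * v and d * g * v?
lcm(lcm(u, l), lcm(q, t)) * g * v < d * g * v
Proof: u | b and l | b, therefore lcm(u, l) | b. q | b and t | b, hence lcm(q, t) | b. lcm(u, l) | b, so lcm(lcm(u, l), lcm(q, t)) | b. Since b > 0, lcm(lcm(u, l), lcm(q, t)) ≤ b. Since b < d, lcm(lcm(u, l), lcm(q, t)) < d. Since g > 0, lcm(lcm(u, l), lcm(q, t)) * g < d * g. Since v > 0, lcm(lcm(u, l), lcm(q, t)) * g * v < d * g * v.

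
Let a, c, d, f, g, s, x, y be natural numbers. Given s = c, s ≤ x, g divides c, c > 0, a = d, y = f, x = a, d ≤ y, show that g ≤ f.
Because g divides c and c > 0, g ≤ c. Since x = a and a = d, x = d. s ≤ x, so s ≤ d. Since s = c, c ≤ d. Since g ≤ c, g ≤ d. y = f and d ≤ y, hence d ≤ f. Because g ≤ d, g ≤ f.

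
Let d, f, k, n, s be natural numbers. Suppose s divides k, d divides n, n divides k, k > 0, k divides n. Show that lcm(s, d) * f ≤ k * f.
From n divides k and k divides n, n = k. Since d divides n, d divides k. Since s divides k, lcm(s, d) divides k. Since k > 0, lcm(s, d) ≤ k. By multiplying by a non-negative, lcm(s, d) * f ≤ k * f.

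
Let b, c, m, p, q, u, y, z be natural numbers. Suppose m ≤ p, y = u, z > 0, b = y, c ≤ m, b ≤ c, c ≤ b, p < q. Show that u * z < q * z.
From b = y and y = u, b = u. From c ≤ b and b ≤ c, c = b. Since c ≤ m, b ≤ m. Since m ≤ p, b ≤ p. Since p < q, b < q. b = u, so u < q. Since z > 0, u * z < q * z.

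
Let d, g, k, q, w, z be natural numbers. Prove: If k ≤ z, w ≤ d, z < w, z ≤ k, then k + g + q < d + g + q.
Since z ≤ k and k ≤ z, z = k. Because z < w and w ≤ d, z < d. Since z = k, k < d. Then k + g < d + g. Then k + g + q < d + g + q.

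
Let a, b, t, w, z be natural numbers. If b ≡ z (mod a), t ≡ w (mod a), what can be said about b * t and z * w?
b * t ≡ z * w (mod a)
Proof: b ≡ z (mod a) and t ≡ w (mod a). By multiplying congruences, b * t ≡ z * w (mod a).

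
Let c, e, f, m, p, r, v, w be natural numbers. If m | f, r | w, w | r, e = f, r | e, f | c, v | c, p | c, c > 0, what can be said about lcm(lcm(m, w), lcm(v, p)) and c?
lcm(lcm(m, w), lcm(v, p)) ≤ c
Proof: r | w and w | r, therefore r = w. e = f and r | e, therefore r | f. Since r = w, w | f. Since m | f, lcm(m, w) | f. Because f | c, lcm(m, w) | c. From v | c and p | c, lcm(v, p) | c. lcm(m, w) | c, so lcm(lcm(m, w), lcm(v, p)) | c. c > 0, so lcm(lcm(m, w), lcm(v, p)) ≤ c.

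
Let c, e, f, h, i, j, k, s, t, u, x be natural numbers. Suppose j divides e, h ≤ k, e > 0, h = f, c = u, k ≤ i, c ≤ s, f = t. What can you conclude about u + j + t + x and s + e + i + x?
u + j + t + x ≤ s + e + i + x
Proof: c = u and c ≤ s, so u ≤ s. j divides e and e > 0, hence j ≤ e. h = f and f = t, thus h = t. h ≤ k and k ≤ i, hence h ≤ i. Since h = t, t ≤ i. Since j ≤ e, j + t ≤ e + i. Then j + t + x ≤ e + i + x. u ≤ s, so u + j + t + x ≤ s + e + i + x.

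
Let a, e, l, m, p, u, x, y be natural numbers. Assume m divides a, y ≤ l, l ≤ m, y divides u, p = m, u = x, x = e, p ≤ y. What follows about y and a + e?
y divides a + e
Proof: p = m and p ≤ y, so m ≤ y. From y ≤ l and l ≤ m, y ≤ m. Because m ≤ y, m = y. m divides a, so y divides a. Because u = x and y divides u, y divides x. x = e, so y divides e. y divides a, so y divides a + e.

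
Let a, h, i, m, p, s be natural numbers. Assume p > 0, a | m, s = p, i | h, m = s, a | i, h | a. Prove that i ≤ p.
m = s and s = p, so m = p. i | h and h | a, so i | a. Since a | i, a = i. a | m, so i | m. Since m = p, i | p. Because p > 0, i ≤ p.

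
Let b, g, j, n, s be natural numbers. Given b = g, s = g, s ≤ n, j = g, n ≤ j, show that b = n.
From s = g and s ≤ n, g ≤ n. j = g and n ≤ j, thus n ≤ g. Since g ≤ n, g = n. Since b = g, b = n.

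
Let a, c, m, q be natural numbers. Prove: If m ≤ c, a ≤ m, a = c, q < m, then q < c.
a = c and a ≤ m, hence c ≤ m. m ≤ c, so m = c. Since q < m, q < c.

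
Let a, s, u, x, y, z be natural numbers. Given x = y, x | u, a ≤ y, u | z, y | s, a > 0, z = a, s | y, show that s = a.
From s | y and y | s, s = y. x | u and u | z, so x | z. Since z = a, x | a. Since x = y, y | a. From a > 0, y ≤ a. Because a ≤ y, y = a. From s = y, s = a.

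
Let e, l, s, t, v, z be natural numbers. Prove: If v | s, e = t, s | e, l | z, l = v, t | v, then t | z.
v | s and s | e, therefore v | e. Because e = t, v | t. t | v, so v = t. l = v, so l = t. From l | z, t | z.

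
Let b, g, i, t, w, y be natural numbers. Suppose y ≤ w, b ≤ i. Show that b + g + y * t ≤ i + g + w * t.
b ≤ i, hence b + g ≤ i + g. y ≤ w. By multiplying by a non-negative, y * t ≤ w * t. b + g ≤ i + g, so b + g + y * t ≤ i + g + w * t.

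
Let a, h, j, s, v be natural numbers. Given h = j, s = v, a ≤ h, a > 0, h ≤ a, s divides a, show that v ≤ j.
From a ≤ h and h ≤ a, a = h. Since h = j, a = j. Since s divides a and a > 0, s ≤ a. a = j, so s ≤ j. s = v, so v ≤ j.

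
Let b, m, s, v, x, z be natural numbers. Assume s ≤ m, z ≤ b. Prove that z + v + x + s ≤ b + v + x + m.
z ≤ b, therefore z + v ≤ b + v. Then z + v + x ≤ b + v + x. s ≤ m, so z + v + x + s ≤ b + v + x + m.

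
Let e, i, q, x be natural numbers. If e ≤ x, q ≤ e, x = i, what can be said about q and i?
q ≤ i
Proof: q ≤ e and e ≤ x, hence q ≤ x. x = i, so q ≤ i.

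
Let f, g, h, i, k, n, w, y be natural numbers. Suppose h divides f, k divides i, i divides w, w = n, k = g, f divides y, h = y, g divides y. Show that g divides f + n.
h = y and h divides f, thus y divides f. Since f divides y, y = f. g divides y, so g divides f. k = g and k divides i, hence g divides i. Because w = n and i divides w, i divides n. From g divides i, g divides n. Since g divides f, g divides f + n.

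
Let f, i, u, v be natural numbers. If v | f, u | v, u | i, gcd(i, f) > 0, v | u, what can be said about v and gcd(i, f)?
v ≤ gcd(i, f)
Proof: u | v and v | u, hence u = v. u | i, so v | i. v | f, so v | gcd(i, f). gcd(i, f) > 0, so v ≤ gcd(i, f).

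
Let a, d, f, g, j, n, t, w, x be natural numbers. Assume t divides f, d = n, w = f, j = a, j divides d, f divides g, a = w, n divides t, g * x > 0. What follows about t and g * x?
t ≤ g * x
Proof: Because a = w and w = f, a = f. Because d = n and j divides d, j divides n. j = a, so a divides n. Since n divides t, a divides t. a = f, so f divides t. t divides f, so f = t. Since f divides g, t divides g. Then t divides g * x. Since g * x > 0, t ≤ g * x.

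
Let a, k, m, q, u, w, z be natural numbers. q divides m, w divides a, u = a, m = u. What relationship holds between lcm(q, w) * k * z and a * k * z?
lcm(q, w) * k * z divides a * k * z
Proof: Because m = u and u = a, m = a. q divides m, so q divides a. w divides a, so lcm(q, w) divides a. Then lcm(q, w) * k divides a * k. Then lcm(q, w) * k * z divides a * k * z.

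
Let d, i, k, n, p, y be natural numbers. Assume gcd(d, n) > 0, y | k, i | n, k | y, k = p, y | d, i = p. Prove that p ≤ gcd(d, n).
y | k and k | y, hence y = k. k = p, so y = p. Since y | d, p | d. i = p and i | n, hence p | n. p | d, so p | gcd(d, n). Since gcd(d, n) > 0, p ≤ gcd(d, n).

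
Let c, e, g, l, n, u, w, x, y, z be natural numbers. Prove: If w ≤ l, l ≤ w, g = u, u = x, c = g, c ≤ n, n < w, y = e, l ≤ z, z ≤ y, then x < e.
From w ≤ l and l ≤ w, w = l. Because g = u and u = x, g = x. Because c = g and c ≤ n, g ≤ n. Since n < w, g < w. g = x, so x < w. Since w = l, x < l. l ≤ z and z ≤ y, hence l ≤ y. y = e, so l ≤ e. x < l, so x < e.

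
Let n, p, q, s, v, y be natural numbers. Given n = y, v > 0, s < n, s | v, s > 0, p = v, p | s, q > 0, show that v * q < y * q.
s | v and v > 0, so s ≤ v. From p | s and s > 0, p ≤ s. Since p = v, v ≤ s. From s ≤ v, s = v. n = y and s < n, therefore s < y. s = v, so v < y. q > 0, so v * q < y * q.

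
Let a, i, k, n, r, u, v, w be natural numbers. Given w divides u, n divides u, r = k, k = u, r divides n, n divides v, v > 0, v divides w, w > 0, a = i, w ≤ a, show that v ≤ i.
From r = k and k = u, r = u. From r divides n, u divides n. Since n divides u, n = u. Since n divides v, u divides v. w divides u, so w divides v. Since v > 0, w ≤ v. v divides w and w > 0, thus v ≤ w. Since w ≤ v, w = v. a = i and w ≤ a, therefore w ≤ i. Since w = v, v ≤ i.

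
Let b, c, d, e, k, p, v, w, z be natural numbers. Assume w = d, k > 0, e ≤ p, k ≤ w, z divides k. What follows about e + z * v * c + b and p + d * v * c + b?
e + z * v * c + b ≤ p + d * v * c + b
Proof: z divides k and k > 0, hence z ≤ k. k ≤ w, so z ≤ w. Since w = d, z ≤ d. By multiplying by a non-negative, z * v ≤ d * v. By multiplying by a non-negative, z * v * c ≤ d * v * c. Then z * v * c + b ≤ d * v * c + b. e ≤ p, so e + z * v * c + b ≤ p + d * v * c + b.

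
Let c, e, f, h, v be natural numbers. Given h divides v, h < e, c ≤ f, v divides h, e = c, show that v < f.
Because h divides v and v divides h, h = v. e = c and h < e, therefore h < c. Since c ≤ f, h < f. h = v, so v < f.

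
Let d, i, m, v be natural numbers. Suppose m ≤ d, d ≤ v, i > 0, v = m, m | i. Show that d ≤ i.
v = m and d ≤ v, therefore d ≤ m. m ≤ d, so m = d. m | i, so d | i. i > 0, so d ≤ i.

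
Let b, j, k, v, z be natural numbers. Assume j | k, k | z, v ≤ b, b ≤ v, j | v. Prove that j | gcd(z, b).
j | k and k | z, hence j | z. v ≤ b and b ≤ v, so v = b. Since j | v, j | b. Since j | z, j | gcd(z, b).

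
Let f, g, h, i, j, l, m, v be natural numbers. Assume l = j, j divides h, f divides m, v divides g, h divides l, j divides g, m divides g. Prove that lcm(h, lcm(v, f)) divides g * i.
l = j and h divides l, so h divides j. j divides h, so j = h. From j divides g, h divides g. Since f divides m and m divides g, f divides g. v divides g, so lcm(v, f) divides g. Since h divides g, lcm(h, lcm(v, f)) divides g. Then lcm(h, lcm(v, f)) divides g * i.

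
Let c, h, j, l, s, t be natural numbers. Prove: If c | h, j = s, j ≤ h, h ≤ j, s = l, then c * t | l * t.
From h ≤ j and j ≤ h, h = j. Since j = s, h = s. From s = l, h = l. Since c | h, c | l. Then c * t | l * t.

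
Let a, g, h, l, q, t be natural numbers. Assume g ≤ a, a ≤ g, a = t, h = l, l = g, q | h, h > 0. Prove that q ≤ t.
g ≤ a and a ≤ g, hence g = a. From a = t, g = t. Since h = l and l = g, h = g. q | h and h > 0, hence q ≤ h. Because h = g, q ≤ g. g = t, so q ≤ t.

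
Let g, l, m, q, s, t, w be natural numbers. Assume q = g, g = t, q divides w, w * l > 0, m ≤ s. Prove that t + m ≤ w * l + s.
Because q = g and g = t, q = t. Since q divides w, t divides w. Then t divides w * l. Since w * l > 0, t ≤ w * l. m ≤ s, so t + m ≤ w * l + s.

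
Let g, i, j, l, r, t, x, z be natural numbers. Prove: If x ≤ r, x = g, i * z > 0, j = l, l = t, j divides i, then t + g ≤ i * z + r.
Since j = l and j divides i, l divides i. Since l = t, t divides i. Then t divides i * z. i * z > 0, so t ≤ i * z. x = g and x ≤ r, hence g ≤ r. t ≤ i * z, so t + g ≤ i * z + r.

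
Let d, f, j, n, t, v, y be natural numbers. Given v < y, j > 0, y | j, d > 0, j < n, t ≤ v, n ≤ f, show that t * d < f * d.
From t ≤ v and v < y, t < y. Since y | j and j > 0, y ≤ j. j < n and n ≤ f, thus j < f. Since y ≤ j, y < f. Since t < y, t < f. Since d > 0, t * d < f * d.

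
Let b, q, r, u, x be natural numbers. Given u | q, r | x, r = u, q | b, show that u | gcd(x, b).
From r = u and r | x, u | x. u | q and q | b, thus u | b. Since u | x, u | gcd(x, b).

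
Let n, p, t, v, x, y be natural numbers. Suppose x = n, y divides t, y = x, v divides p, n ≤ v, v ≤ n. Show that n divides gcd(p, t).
Because v ≤ n and n ≤ v, v = n. Since v divides p, n divides p. y = x and x = n, thus y = n. y divides t, so n divides t. Since n divides p, n divides gcd(p, t).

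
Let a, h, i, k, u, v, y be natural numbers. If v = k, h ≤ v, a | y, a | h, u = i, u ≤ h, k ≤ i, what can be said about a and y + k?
a | y + k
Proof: From v = k and h ≤ v, h ≤ k. u = i and u ≤ h, therefore i ≤ h. From k ≤ i, k ≤ h. Since h ≤ k, h = k. a | h, so a | k. a | y, so a | y + k.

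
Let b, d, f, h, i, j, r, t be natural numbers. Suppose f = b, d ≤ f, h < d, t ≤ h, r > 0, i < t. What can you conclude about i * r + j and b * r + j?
i * r + j < b * r + j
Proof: Because i < t and t ≤ h, i < h. Because h < d, i < d. d ≤ f, so i < f. f = b, so i < b. Since r > 0, by multiplying by a positive, i * r < b * r. Then i * r + j < b * r + j.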